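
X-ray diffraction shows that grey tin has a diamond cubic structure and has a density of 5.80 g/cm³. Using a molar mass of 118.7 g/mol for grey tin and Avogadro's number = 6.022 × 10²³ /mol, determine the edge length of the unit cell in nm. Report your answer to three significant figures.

0.648 nm

With Z = 8 atoms per diamond cubic cell, a³ = Z·M/(N_A·ρ) = 8 × 118.7 / (6.022 × 10²³ × 5.800 g/cm³) = 2.719 × 10^-22 cm³.
a = (2.719 × 10^-22)^(1/3) = 6.478 × 10^-8 cm = 0.648 nm.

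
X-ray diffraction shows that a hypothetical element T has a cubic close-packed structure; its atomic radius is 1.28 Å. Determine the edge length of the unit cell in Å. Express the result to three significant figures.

In an FCC lattice, atoms touch along the face diagonal, so √2·a = 4r.
a = 4r/√2 = 4 × 1.28 / 1.4142 = 3.62 Å.

3.62 Å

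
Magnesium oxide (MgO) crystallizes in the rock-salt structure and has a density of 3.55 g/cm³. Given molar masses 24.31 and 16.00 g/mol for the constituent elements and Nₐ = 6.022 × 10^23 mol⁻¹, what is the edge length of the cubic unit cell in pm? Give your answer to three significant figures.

423 pm

M(MgO) = 40.31 g/mol; Z = 4 formula units per cell.
a³ = Z·M/(N_A·ρ) = 4 × 40.31 / (6.022 × 10²³ × 3.55) = 7.542 × 10^-23 cm³, so a = 4.225 × 10^-8 cm = 423 pm.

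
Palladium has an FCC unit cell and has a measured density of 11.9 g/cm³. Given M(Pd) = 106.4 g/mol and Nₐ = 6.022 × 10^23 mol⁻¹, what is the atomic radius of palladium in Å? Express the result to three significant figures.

For an FCC cell (Z = 4), a³ = Z·M/(N_A·ρ) = 4 × 106.4 / (6.022 × 10²³ × 11.90) = 5.939 × 10^-23 cm³, so a = 3.902 × 10^-8 cm = 3.902 Å.
Atoms touch along the face diagonal, so √2·a = 4r, so r = 0.3536 × a = 1.38 Å.

1.38 Å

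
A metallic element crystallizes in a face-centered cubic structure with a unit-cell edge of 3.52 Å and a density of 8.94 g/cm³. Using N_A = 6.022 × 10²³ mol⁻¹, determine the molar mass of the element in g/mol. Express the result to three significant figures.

An FCC cell has Z = 4 atoms; a = 3.520 × 10^-8 cm.
M = ρ·N_A·a³/Z = 8.94 × 6.022 × 10²³ × 4.361 × 10^-23 / 4 = 58.7 g/mol.

58.7 g/mol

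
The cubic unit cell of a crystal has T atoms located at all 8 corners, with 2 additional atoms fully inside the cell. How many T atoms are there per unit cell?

Corner atoms are shared by 8 cells (1/8 each), interior atoms are unshared.
Net atoms = 8 × 1/8 + 2 = 1 + 2 = 3.

3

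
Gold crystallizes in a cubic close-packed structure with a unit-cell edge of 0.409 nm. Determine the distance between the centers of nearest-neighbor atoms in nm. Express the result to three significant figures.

0.289 nm

In an FCC structure, atoms touch along the face diagonal, so √2·a = 4r; the nearest-neighbor distance equals 2r = 0.7071·a.
d = 0.7071 × 0.409 = 0.289 nm.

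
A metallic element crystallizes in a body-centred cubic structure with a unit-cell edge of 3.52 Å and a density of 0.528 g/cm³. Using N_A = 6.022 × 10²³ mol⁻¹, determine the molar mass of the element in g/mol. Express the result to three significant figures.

6.93 g/mol

A BCC cell has Z = 2 atoms; a = 3.520 × 10^-8 cm.
M = ρ·N_A·a³/Z = 0.528 × 6.022 × 10²³ × 4.361 × 10^-23 / 2 = 6.93 g/mol.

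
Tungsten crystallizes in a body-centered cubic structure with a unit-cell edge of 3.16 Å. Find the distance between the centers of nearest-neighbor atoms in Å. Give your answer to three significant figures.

2.74 Å

In a BCC structure, atoms touch along the body diagonal, so √3·a = 4r; the nearest-neighbor distance equals 2r = 0.8660·a.
d = 0.8660 × 3.16 = 2.74 Å.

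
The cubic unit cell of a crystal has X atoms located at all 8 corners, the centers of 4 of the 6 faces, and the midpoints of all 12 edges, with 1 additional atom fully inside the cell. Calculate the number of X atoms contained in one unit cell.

7

Corner atoms are shared by 8 cells (1/8 each), face atoms by 2 (1/2 each), edge atoms by 4 (1/4 each), interior atoms are unshared.
Net atoms = 8 × 1/8 + 4 × 1/2 + 12 × 1/4 + 1 = 1 + 2 + 3 + 1 = 7.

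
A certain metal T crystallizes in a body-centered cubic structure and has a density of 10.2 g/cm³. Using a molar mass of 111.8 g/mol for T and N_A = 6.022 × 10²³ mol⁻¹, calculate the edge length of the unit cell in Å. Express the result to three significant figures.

3.31 Å

With Z = 2 atoms per BCC cell, a³ = Z·M/(N_A·ρ) = 2 × 111.8 / (6.022 × 10²³ × 10.20 g/cm³) = 3.640 × 10^-23 cm³.
a = (3.640 × 10^-23)^(1/3) = 3.314 × 10^-8 cm = 3.31 Å.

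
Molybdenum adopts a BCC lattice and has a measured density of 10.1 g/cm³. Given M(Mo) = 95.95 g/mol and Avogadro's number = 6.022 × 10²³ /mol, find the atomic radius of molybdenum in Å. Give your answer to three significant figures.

For a BCC cell (Z = 2), a³ = Z·M/(N_A·ρ) = 2 × 95.95 / (6.022 × 10²³ × 10.10) = 3.155 × 10^-23 cm³, so a = 3.160 × 10^-8 cm = 3.160 Å.
Atoms touch along the body diagonal, so √3·a = 4r, so r = 0.4330 × a = 1.37 Å.

1.37 Å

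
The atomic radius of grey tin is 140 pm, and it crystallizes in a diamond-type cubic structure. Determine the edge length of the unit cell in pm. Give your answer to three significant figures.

647 pm

In a diamond cubic lattice, nearest neighbors lie along the body diagonal with √3·a = 8r.
a = 8r/√3 = 8 × 140 / 1.7321 = 647 pm.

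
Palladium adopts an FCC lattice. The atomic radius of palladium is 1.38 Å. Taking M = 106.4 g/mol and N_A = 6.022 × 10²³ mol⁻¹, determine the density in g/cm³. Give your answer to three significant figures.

11.9 g/cm³

In an FCC lattice, atoms touch along the face diagonal, so √2·a = 4r, giving a = 3.903 Å = 3.903 × 10^-8 cm.
With Z = 4, ρ = Z·M/(N_A·a³) = 4 × 106.4 / (6.022 × 10²³ × 5.947 × 10^-23) = 11.88 g/cm³.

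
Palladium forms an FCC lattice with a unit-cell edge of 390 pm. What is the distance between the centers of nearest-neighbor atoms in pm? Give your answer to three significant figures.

In an FCC structure, atoms touch along the face diagonal, so √2·a = 4r; the nearest-neighbor distance equals 2r = 0.7071·a.
d = 0.7071 × 390 = 276 pm.

276 pm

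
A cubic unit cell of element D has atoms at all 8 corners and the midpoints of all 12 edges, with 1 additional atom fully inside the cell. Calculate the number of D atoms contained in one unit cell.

Corner atoms are shared by 8 cells (1/8 each), edge atoms by 4 (1/4 each), interior atoms are unshared.
Net atoms = 8 × 1/8 + 12 × 1/4 + 1 = 1 + 3 + 1 = 5.

5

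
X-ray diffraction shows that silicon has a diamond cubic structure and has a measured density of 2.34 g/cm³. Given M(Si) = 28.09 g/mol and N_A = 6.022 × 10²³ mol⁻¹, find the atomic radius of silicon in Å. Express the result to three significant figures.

1.17 Å

For a diamond cubic cell (Z = 8), a³ = Z·M/(N_A·ρ) = 8 × 28.09 / (6.022 × 10²³ × 2.340) = 1.595 × 10^-22 cm³, so a = 5.423 × 10^-8 cm = 5.423 Å.
Nearest neighbors lie along the body diagonal with √3·a = 8r, so r = 0.2165 × a = 1.17 Å.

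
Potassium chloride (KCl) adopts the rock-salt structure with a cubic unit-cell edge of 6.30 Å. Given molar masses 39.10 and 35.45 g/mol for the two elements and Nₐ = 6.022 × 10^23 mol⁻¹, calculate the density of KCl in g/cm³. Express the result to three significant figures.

1.98 g/cm³

The rock-salt structure contains Z = 4 formula units per cell; M(KCl) = 39.10 + 35.45 = 74.55 g/mol.
a³ = (6.300 × 10^-8 cm)³ = 2.500 × 10^-22 cm³.
ρ = 4 × 74.55 / (6.022 × 10²³ × 2.500 × 10^-22) = 1.980 g/cm³.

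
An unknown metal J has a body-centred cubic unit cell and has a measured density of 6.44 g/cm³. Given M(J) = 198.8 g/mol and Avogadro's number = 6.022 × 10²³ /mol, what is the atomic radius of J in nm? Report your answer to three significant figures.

For a BCC cell (Z = 2), a³ = Z·M/(N_A·ρ) = 2 × 198.8 / (6.022 × 10²³ × 6.440) = 1.025 × 10^-22 cm³, so a = 4.680 × 10^-8 cm = 0.4680 nm.
Atoms touch along the body diagonal, so √3·a = 4r, so r = 0.4330 × a = 0.203 nm.

0.203 nm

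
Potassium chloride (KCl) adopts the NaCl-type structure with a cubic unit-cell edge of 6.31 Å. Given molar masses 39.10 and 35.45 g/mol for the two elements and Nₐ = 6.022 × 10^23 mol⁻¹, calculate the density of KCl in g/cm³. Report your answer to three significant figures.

1.97 g/cm³

The NaCl-type structure contains Z = 4 formula units per cell; M(KCl) = 39.10 + 35.45 = 74.55 g/mol.
a³ = (6.310 × 10^-8 cm)³ = 2.512 × 10^-22 cm³.
ρ = 4 × 74.55 / (6.022 × 10²³ × 2.512 × 10^-22) = 1.971 g/cm³.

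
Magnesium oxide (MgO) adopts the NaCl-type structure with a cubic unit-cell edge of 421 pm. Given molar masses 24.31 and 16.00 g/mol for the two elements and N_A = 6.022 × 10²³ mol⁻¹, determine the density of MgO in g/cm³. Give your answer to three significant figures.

3.59 g/cm³

The NaCl-type structure contains Z = 4 formula units per cell; M(MgO) = 24.31 + 16.00 = 40.31 g/mol.
a³ = (4.210 × 10^-8 cm)³ = 7.462 × 10^-23 cm³.
ρ = 4 × 40.31 / (6.022 × 10²³ × 7.462 × 10^-23) = 3.588 g/cm³.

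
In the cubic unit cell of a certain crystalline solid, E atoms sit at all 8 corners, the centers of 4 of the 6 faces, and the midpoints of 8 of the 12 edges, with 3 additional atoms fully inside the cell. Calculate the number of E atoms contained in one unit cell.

8

Corner atoms are shared by 8 cells (1/8 each), face atoms by 2 (1/2 each), edge atoms by 4 (1/4 each), interior atoms are unshared.
Net atoms = 8 × 1/8 + 4 × 1/2 + 8 × 1/4 + 3 = 1 + 2 + 2 + 3 = 8.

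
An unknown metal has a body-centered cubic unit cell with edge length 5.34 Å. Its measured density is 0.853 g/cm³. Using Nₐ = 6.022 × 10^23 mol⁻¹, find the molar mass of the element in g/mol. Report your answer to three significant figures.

A BCC cell has Z = 2 atoms; a = 5.340 × 10^-8 cm.
M = ρ·N_A·a³/Z = 0.853 × 6.022 × 10²³ × 1.523 × 10^-22 / 2 = 39.1 g/mol.

39.1 g/mol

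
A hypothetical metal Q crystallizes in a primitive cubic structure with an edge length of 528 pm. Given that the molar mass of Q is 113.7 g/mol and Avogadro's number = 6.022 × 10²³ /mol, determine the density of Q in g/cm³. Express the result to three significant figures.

A simple cubic unit cell contains Z = 1 atom.
Cell volume: a³ = (528 pm)³ = (5.280 × 10^-8 cm)³ = 1.472 × 10^-22 cm³.
ρ = Z·M/(N_A·a³) = 1 × 113.7 / (6.022 × 10²³ × 1.472 × 10^-22) = 1.283 g/cm³.

1.28 g/cm³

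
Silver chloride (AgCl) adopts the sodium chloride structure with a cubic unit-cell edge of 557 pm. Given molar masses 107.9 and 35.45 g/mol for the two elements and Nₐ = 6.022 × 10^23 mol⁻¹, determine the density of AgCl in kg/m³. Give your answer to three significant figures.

The sodium chloride structure contains Z = 4 formula units per cell; M(AgCl) = 107.9 + 35.45 = 143.35 g/mol.
a³ = (5.570 × 10^-8 cm)³ = 1.728 × 10^-22 cm³.
ρ = 4 × 143.35 / (6.022 × 10²³ × 1.728 × 10^-22) = 5.510 g/cm³ = 5510 kg/m³.

5510 kg/m³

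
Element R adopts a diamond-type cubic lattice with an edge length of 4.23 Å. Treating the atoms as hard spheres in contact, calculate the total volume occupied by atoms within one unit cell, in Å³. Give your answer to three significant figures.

25.7 Å³

In a diamond cubic lattice nearest neighbors lie along the body diagonal with √3·a = 8r, so r = 0.2165a = 0.9158 Å.
V_atoms = Z × (4/3)πr³ = 8 × (4/3)π × (0.9158)³ = 25.7 Å³.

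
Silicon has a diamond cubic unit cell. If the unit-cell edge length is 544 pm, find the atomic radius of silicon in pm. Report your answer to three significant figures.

118 pm

In a diamond cubic lattice, nearest neighbors lie along the body diagonal with √3·a = 8r.
r = √3·a/8 = 1.7321 × 544 / 8 = 118 pm.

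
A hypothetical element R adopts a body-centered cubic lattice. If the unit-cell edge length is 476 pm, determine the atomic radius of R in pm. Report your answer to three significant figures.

In a BCC lattice, atoms touch along the body diagonal, so √3·a = 4r.
r = √3·a/4 = 1.7321 × 476 / 4 = 206 pm.

206 pm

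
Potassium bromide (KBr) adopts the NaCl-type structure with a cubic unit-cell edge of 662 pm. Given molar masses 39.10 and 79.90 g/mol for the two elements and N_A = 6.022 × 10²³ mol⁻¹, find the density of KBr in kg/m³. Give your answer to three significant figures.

The NaCl-type structure contains Z = 4 formula units per cell; M(KBr) = 39.10 + 79.90 = 119.0 g/mol.
a³ = (6.620 × 10^-8 cm)³ = 2.901 × 10^-22 cm³.
ρ = 4 × 119.0 / (6.022 × 10²³ × 2.901 × 10^-22) = 2.725 g/cm³ = 2720 kg/m³.

2720 kg/m³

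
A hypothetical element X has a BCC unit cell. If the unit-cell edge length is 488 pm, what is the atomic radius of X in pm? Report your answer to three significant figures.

In a BCC lattice, atoms touch along the body diagonal, so √3·a = 4r.
r = √3·a/4 = 1.7321 × 488 / 4 = 211 pm.

211 pm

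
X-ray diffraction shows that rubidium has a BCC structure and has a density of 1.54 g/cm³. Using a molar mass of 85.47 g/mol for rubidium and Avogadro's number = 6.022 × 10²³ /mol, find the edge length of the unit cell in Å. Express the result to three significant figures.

5.69 Å

With Z = 2 atoms per BCC cell, a³ = Z·M/(N_A·ρ) = 2 × 85.47 / (6.022 × 10²³ × 1.540 g/cm³) = 1.843 × 10^-22 cm³.
a = (1.843 × 10^-22)^(1/3) = 5.691 × 10^-8 cm = 5.69 Å.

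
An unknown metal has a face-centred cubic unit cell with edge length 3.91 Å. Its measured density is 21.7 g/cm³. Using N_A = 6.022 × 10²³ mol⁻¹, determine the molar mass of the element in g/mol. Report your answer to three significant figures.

195 g/mol

An FCC cell has Z = 4 atoms; a = 3.910 × 10^-8 cm.
M = ρ·N_A·a³/Z = 21.7 × 6.022 × 10²³ × 5.978 × 10^-23 / 4 = 195 g/mol.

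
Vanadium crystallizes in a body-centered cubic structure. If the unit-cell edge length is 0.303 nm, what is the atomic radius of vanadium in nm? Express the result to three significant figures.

In a BCC lattice, atoms touch along the body diagonal, so √3·a = 4r.
r = √3·a/4 = 1.7321 × 0.303 / 4 = 0.131 nm.

0.131 nm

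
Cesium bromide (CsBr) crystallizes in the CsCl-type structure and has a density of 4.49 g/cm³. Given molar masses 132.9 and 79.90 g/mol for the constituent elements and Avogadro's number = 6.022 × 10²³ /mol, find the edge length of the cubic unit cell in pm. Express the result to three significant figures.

429 pm

M(CsBr) = 212.8 g/mol; Z = 1 formula unit per cell.
a³ = Z·M/(N_A·ρ) = 1 × 212.8 / (6.022 × 10²³ × 4.49) = 7.870 × 10^-23 cm³, so a = 4.285 × 10^-8 cm = 429 pm.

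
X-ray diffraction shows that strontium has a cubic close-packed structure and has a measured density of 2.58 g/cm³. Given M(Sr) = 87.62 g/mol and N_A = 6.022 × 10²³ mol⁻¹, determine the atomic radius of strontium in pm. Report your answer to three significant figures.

For an FCC cell (Z = 4), a³ = Z·M/(N_A·ρ) = 4 × 87.62 / (6.022 × 10²³ × 2.580) = 2.256 × 10^-22 cm³, so a = 6.087 × 10^-8 cm = 608.7 pm.
Atoms touch along the face diagonal, so √2·a = 4r, so r = 0.3536 × a = 215 pm.

215 pm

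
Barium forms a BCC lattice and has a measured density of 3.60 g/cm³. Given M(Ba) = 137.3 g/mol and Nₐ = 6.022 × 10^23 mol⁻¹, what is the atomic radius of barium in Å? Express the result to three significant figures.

For a BCC cell (Z = 2), a³ = Z·M/(N_A·ρ) = 2 × 137.3 / (6.022 × 10²³ × 3.600) = 1.267 × 10^-22 cm³, so a = 5.022 × 10^-8 cm = 5.022 Å.
Atoms touch along the body diagonal, so √3·a = 4r, so r = 0.4330 × a = 2.17 Å.

2.17 Å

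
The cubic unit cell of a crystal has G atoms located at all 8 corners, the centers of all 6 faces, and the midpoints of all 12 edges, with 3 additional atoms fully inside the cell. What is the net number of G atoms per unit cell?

10

Corner atoms are shared by 8 cells (1/8 each), face atoms by 2 (1/2 each), edge atoms by 4 (1/4 each), interior atoms are unshared.
Net atoms = 8 × 1/8 + 6 × 1/2 + 12 × 1/4 + 3 = 1 + 3 + 3 + 3 = 10.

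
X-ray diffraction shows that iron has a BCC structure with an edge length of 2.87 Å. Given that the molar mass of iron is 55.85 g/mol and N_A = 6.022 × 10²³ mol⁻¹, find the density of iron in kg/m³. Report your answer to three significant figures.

A BCC unit cell contains Z = 2 atoms.
Cell volume: a³ = (2.87 Å)³ = (2.870 × 10^-8 cm)³ = 2.364 × 10^-23 cm³.
ρ = Z·M/(N_A·a³) = 2 × 55.85 / (6.022 × 10²³ × 2.364 × 10^-23) = 7.846 g/cm³ = 7850 kg/m³.

7850 kg/m³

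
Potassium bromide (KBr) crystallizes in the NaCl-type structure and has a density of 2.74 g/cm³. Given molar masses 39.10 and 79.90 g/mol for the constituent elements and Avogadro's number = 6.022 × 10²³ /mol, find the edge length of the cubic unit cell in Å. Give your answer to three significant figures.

M(KBr) = 119.0 g/mol; Z = 4 formula units per cell.
a³ = Z·M/(N_A·ρ) = 4 × 119.0 / (6.022 × 10²³ × 2.74) = 2.885 × 10^-22 cm³, so a = 6.608 × 10^-8 cm = 6.61 Å.

6.61 Å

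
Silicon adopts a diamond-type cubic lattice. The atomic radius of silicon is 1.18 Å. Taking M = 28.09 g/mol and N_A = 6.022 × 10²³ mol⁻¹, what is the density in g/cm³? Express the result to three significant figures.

In a diamond cubic lattice, nearest neighbors lie along the body diagonal with √3·a = 8r, giving a = 5.450 Å = 5.450 × 10^-8 cm.
With Z = 8, ρ = Z·M/(N_A·a³) = 8 × 28.09 / (6.022 × 10²³ × 1.619 × 10^-22) = 2.305 g/cm³.

2.30 g/cm³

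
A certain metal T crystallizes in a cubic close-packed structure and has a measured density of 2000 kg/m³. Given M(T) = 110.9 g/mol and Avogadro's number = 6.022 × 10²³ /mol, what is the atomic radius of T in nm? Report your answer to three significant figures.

0.253 nm

For an FCC cell (Z = 4), a³ = Z·M/(N_A·ρ) = 4 × 110.9 / (6.022 × 10²³ × 2.000) = 3.683 × 10^-22 cm³, so a = 7.168 × 10^-8 cm = 0.7168 nm.
Atoms touch along the face diagonal, so √2·a = 4r, so r = 0.3536 × a = 0.253 nm.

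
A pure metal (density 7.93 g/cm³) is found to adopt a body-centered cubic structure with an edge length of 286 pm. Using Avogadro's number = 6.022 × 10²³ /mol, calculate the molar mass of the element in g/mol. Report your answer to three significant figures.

A BCC cell has Z = 2 atoms; a = 2.860 × 10^-8 cm.
M = ρ·N_A·a³/Z = 7.93 × 6.022 × 10²³ × 2.339 × 10^-23 / 2 = 55.9 g/mol.

55.9 g/mol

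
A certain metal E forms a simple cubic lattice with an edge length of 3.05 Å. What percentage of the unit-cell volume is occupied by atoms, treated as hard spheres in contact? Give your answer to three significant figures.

In a simple cubic lattice atoms touch along the cell edge, so a = 2r, so r = 0.5000a = 1.525 Å.
Packing fraction = Z·(4/3)πr³ / a³ = 1 × (4/3)π × (1.525)³ / (3.05)³ = 0.5236 = 52.4%.

52.4%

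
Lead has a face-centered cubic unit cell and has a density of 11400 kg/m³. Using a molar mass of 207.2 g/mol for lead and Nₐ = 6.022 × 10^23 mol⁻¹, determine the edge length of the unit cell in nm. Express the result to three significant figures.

With Z = 4 atoms per FCC cell, a³ = Z·M/(N_A·ρ) = 4 × 207.2 / (6.022 × 10²³ × 11.40 g/cm³) = 1.207 × 10^-22 cm³.
a = (1.207 × 10^-22)^(1/3) = 4.942 × 10^-8 cm = 0.494 nm.

0.494 nm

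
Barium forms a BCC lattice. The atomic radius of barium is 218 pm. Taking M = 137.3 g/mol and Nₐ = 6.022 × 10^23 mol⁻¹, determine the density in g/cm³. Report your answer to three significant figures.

In a BCC lattice, atoms touch along the body diagonal, so √3·a = 4r, giving a = 503.4 pm = 5.034 × 10^-8 cm.
With Z = 2, ρ = Z·M/(N_A·a³) = 2 × 137.3 / (6.022 × 10²³ × 1.276 × 10^-22) = 3.573 g/cm³.

3.57 g/cm³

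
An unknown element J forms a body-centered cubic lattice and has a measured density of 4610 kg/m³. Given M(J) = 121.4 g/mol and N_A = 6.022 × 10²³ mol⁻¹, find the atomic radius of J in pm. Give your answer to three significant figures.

For a BCC cell (Z = 2), a³ = Z·M/(N_A·ρ) = 2 × 121.4 / (6.022 × 10²³ × 4.610) = 8.746 × 10^-23 cm³, so a = 4.439 × 10^-8 cm = 443.9 pm.
Atoms touch along the body diagonal, so √3·a = 4r, so r = 0.4330 × a = 192 pm.

192 pm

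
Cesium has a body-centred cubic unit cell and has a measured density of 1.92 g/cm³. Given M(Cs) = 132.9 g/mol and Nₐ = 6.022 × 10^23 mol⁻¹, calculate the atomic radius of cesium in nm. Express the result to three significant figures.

0.265 nm

For a BCC cell (Z = 2), a³ = Z·M/(N_A·ρ) = 2 × 132.9 / (6.022 × 10²³ × 1.920) = 2.299 × 10^-22 cm³, so a = 6.126 × 10^-8 cm = 0.6126 nm.
Atoms touch along the body diagonal, so √3·a = 4r, so r = 0.4330 × a = 0.265 nm.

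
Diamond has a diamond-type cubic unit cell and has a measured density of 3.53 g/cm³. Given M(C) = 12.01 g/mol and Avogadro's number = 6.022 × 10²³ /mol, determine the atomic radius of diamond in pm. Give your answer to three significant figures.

For a diamond cubic cell (Z = 8), a³ = Z·M/(N_A·ρ) = 8 × 12.01 / (6.022 × 10²³ × 3.530) = 4.520 × 10^-23 cm³, so a = 3.562 × 10^-8 cm = 356.2 pm.
Nearest neighbors lie along the body diagonal with √3·a = 8r, so r = 0.2165 × a = 77.1 pm.

77.1 pm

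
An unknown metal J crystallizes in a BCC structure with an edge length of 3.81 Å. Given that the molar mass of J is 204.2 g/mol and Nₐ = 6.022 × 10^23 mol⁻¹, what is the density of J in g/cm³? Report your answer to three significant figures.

12.3 g/cm³

A BCC unit cell contains Z = 2 atoms.
Cell volume: a³ = (3.81 Å)³ = (3.810 × 10^-8 cm)³ = 5.531 × 10^-23 cm³.
ρ = Z·M/(N_A·a³) = 2 × 204.2 / (6.022 × 10²³ × 5.531 × 10^-23) = 12.26 g/cm³.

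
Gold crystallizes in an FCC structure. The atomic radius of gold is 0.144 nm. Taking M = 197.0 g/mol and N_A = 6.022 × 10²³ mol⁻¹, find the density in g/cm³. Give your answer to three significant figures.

In an FCC lattice, atoms touch along the face diagonal, so √2·a = 4r, giving a = 0.4073 nm = 4.073 × 10^-8 cm.
With Z = 4, ρ = Z·M/(N_A·a³) = 4 × 197.0 / (6.022 × 10²³ × 6.757 × 10^-23) = 19.37 g/cm³.

19.4 g/cm³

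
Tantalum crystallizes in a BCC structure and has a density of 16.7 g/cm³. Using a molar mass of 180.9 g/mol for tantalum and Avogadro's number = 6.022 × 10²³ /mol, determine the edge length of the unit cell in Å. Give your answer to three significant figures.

With Z = 2 atoms per BCC cell, a³ = Z·M/(N_A·ρ) = 2 × 180.9 / (6.022 × 10²³ × 16.70 g/cm³) = 3.598 × 10^-23 cm³.
a = (3.598 × 10^-23)^(1/3) = 3.301 × 10^-8 cm = 3.30 Å.

3.30 Å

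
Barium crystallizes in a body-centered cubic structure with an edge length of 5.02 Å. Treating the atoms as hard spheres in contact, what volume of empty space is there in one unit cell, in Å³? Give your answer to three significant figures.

40.5 Å³

In a BCC lattice atoms touch along the body diagonal, so √3·a = 4r, so r = 0.4330a = 2.174 Å.
V_cell = a³ = 126.5 Å³; V_atoms = 2 × (4/3)πr³ = 86.05 Å³.
Empty space = 126.5 − 86.05 = 40.5 Å³.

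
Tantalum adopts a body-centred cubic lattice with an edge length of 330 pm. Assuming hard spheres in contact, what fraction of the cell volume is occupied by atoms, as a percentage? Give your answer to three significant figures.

In a BCC lattice atoms touch along the body diagonal, so √3·a = 4r, so r = 0.4330a = 142.9 pm.
Packing fraction = Z·(4/3)πr³ / a³ = 2 × (4/3)π × (142.9)³ / (330)³ = 0.6802 = 68.0%.

68.0%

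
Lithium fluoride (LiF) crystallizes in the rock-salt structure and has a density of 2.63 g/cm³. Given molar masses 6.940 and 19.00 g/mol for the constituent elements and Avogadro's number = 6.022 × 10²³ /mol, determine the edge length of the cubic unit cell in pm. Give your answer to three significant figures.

403 pm

M(LiF) = 25.94 g/mol; Z = 4 formula units per cell.
a³ = Z·M/(N_A·ρ) = 4 × 25.94 / (6.022 × 10²³ × 2.63) = 6.551 × 10^-23 cm³, so a = 4.031 × 10^-8 cm = 403 pm.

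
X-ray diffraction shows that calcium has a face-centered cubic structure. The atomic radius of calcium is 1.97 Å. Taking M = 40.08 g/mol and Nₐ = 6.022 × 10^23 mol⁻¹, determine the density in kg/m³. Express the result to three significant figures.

In an FCC lattice, atoms touch along the face diagonal, so √2·a = 4r, giving a = 5.572 Å = 5.572 × 10^-8 cm.
With Z = 4, ρ = Z·M/(N_A·a³) = 4 × 40.08 / (6.022 × 10²³ × 1.730 × 10^-22) = 1.539 g/cm³ = 1540 kg/m³.

1540 kg/m³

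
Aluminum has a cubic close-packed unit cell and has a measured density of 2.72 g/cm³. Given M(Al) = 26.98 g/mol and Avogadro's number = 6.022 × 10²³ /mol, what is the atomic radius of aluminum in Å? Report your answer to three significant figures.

1.43 Å

For an FCC cell (Z = 4), a³ = Z·M/(N_A·ρ) = 4 × 26.98 / (6.022 × 10²³ × 2.720) = 6.589 × 10^-23 cm³, so a = 4.039 × 10^-8 cm = 4.039 Å.
Atoms touch along the face diagonal, so √2·a = 4r, so r = 0.3536 × a = 1.43 Å.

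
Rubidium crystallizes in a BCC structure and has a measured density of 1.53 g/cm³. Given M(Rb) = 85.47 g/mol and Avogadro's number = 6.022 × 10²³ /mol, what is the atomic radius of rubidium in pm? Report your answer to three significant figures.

For a BCC cell (Z = 2), a³ = Z·M/(N_A·ρ) = 2 × 85.47 / (6.022 × 10²³ × 1.530) = 1.855 × 10^-22 cm³, so a = 5.703 × 10^-8 cm = 570.3 pm.
Atoms touch along the body diagonal, so √3·a = 4r, so r = 0.4330 × a = 247 pm.

247 pm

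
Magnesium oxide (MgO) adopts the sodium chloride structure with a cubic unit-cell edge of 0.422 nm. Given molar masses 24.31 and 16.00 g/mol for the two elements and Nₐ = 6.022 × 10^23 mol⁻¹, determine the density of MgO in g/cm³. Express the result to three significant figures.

3.56 g/cm³

The sodium chloride structure contains Z = 4 formula units per cell; M(MgO) = 24.31 + 16.00 = 40.31 g/mol.
a³ = (4.220 × 10^-8 cm)³ = 7.515 × 10^-23 cm³.
ρ = 4 × 40.31 / (6.022 × 10²³ × 7.515 × 10^-23) = 3.563 g/cm³.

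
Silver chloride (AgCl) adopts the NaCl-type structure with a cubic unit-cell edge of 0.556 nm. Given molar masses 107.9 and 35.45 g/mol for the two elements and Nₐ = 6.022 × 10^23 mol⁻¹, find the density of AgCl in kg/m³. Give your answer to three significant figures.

The NaCl-type structure contains Z = 4 formula units per cell; M(AgCl) = 107.9 + 35.45 = 143.35 g/mol.
a³ = (5.560 × 10^-8 cm)³ = 1.719 × 10^-22 cm³.
ρ = 4 × 143.35 / (6.022 × 10²³ × 1.719 × 10^-22) = 5.540 g/cm³ = 5540 kg/m³.

5540 kg/m³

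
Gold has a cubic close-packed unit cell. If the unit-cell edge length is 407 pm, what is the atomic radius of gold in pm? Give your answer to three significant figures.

In an FCC lattice, atoms touch along the face diagonal, so √2·a = 4r.
r = √2·a/4 = 1.4142 × 407 / 4 = 144 pm.

144 pm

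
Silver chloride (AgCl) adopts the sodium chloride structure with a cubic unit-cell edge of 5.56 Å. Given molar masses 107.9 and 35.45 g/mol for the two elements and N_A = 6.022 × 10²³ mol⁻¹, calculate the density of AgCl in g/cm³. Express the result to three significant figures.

5.54 g/cm³

The sodium chloride structure contains Z = 4 formula units per cell; M(AgCl) = 107.9 + 35.45 = 143.35 g/mol.
a³ = (5.560 × 10^-8 cm)³ = 1.719 × 10^-22 cm³.
ρ = 4 × 143.35 / (6.022 × 10²³ × 1.719 × 10^-22) = 5.540 g/cm³.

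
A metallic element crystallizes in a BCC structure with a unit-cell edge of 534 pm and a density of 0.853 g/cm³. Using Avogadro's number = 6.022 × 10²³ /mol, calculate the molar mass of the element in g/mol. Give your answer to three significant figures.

39.1 g/mol

A BCC cell has Z = 2 atoms; a = 5.340 × 10^-8 cm.
M = ρ·N_A·a³/Z = 0.853 × 6.022 × 10²³ × 1.523 × 10^-22 / 2 = 39.1 g/mol.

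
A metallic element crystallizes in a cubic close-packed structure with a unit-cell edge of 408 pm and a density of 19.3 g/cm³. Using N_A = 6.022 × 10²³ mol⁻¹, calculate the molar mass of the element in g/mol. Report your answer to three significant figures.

197 g/mol

An FCC cell has Z = 4 atoms; a = 4.080 × 10^-8 cm.
M = ρ·N_A·a³/Z = 19.3 × 6.022 × 10²³ × 6.792 × 10^-23 / 4 = 197 g/mol.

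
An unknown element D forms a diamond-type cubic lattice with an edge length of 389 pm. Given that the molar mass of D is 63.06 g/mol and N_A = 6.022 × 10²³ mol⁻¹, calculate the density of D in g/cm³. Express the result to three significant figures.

A diamond cubic unit cell contains Z = 8 atoms.
Cell volume: a³ = (389 pm)³ = (3.890 × 10^-8 cm)³ = 5.886 × 10^-23 cm³.
ρ = Z·M/(N_A·a³) = 8 × 63.06 / (6.022 × 10²³ × 5.886 × 10^-23) = 14.23 g/cm³.

14.2 g/cm³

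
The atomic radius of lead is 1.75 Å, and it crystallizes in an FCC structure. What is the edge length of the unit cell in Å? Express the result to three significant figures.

4.95 Å

In an FCC lattice, atoms touch along the face diagonal, so √2·a = 4r.
a = 4r/√2 = 4 × 1.75 / 1.4142 = 4.95 Å.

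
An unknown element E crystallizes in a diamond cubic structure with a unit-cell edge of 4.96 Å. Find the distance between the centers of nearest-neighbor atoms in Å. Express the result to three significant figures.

2.15 Å

In a diamond cubic structure, nearest neighbors lie along the body diagonal with √3·a = 8r; the nearest-neighbor distance equals 2r = 0.4330·a.
d = 0.4330 × 4.96 = 2.15 Å.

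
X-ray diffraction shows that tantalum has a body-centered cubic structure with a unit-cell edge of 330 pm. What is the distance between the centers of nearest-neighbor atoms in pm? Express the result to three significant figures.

286 pm

In a BCC structure, atoms touch along the body diagonal, so √3·a = 4r; the nearest-neighbor distance equals 2r = 0.8660·a.
d = 0.8660 × 330 = 286 pm.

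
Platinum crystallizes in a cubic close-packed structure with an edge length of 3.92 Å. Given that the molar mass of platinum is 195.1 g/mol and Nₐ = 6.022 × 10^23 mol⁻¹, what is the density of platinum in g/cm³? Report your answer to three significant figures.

21.5 g/cm³

An FCC unit cell contains Z = 4 atoms.
Cell volume: a³ = (3.92 Å)³ = (3.920 × 10^-8 cm)³ = 6.024 × 10^-23 cm³.
ρ = Z·M/(N_A·a³) = 4 × 195.1 / (6.022 × 10²³ × 6.024 × 10^-23) = 21.51 g/cm³.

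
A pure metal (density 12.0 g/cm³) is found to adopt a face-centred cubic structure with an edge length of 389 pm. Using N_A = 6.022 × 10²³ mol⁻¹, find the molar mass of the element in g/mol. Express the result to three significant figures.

106 g/mol

An FCC cell has Z = 4 atoms; a = 3.890 × 10^-8 cm.
M = ρ·N_A·a³/Z = 12.0 × 6.022 × 10²³ × 5.886 × 10^-23 / 4 = 106 g/mol.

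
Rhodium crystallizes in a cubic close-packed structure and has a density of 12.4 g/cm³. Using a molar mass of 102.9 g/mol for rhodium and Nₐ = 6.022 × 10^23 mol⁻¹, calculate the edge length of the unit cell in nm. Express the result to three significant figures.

With Z = 4 atoms per FCC cell, a³ = Z·M/(N_A·ρ) = 4 × 102.9 / (6.022 × 10²³ × 12.40 g/cm³) = 5.512 × 10^-23 cm³.
a = (5.512 × 10^-23)^(1/3) = 3.806 × 10^-8 cm = 0.381 nm.

0.381 nm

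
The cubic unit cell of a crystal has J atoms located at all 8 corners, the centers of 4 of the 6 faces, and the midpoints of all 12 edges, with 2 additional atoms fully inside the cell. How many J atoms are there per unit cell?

8

Corner atoms are shared by 8 cells (1/8 each), face atoms by 2 (1/2 each), edge atoms by 4 (1/4 each), interior atoms are unshared.
Net atoms = 8 × 1/8 + 4 × 1/2 + 12 × 1/4 + 2 = 1 + 2 + 3 + 2 = 8.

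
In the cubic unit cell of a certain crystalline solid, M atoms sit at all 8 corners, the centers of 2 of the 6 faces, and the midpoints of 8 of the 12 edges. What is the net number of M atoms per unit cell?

Corner atoms are shared by 8 cells (1/8 each), face atoms by 2 (1/2 each), edge atoms by 4 (1/4 each).
Net atoms = 8 × 1/8 + 2 × 1/2 + 8 × 1/4 = 1 + 1 + 2 = 4.

4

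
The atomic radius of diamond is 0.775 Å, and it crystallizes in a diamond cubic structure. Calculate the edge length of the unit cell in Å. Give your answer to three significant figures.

3.58 Å

In a diamond cubic lattice, nearest neighbors lie along the body diagonal with √3·a = 8r.
a = 8r/√3 = 8 × 0.775 / 1.7321 = 3.58 Å.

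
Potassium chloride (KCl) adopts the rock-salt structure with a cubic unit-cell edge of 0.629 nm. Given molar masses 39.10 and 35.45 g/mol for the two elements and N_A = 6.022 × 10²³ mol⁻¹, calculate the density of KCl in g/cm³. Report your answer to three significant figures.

1.99 g/cm³

The rock-salt structure contains Z = 4 formula units per cell; M(KCl) = 39.10 + 35.45 = 74.55 g/mol.
a³ = (6.290 × 10^-8 cm)³ = 2.489 × 10^-22 cm³.
ρ = 4 × 74.55 / (6.022 × 10²³ × 2.489 × 10^-22) = 1.990 g/cm³.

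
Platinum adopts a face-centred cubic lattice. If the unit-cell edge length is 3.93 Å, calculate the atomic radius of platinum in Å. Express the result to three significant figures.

In an FCC lattice, atoms touch along the face diagonal, so √2·a = 4r.
r = √2·a/4 = 1.4142 × 3.93 / 4 = 1.39 Å.

1.39 Å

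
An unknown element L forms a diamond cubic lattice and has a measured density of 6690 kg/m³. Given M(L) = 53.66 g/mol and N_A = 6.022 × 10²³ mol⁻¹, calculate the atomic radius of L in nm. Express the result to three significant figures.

For a diamond cubic cell (Z = 8), a³ = Z·M/(N_A·ρ) = 8 × 53.66 / (6.022 × 10²³ × 6.690) = 1.066 × 10^-22 cm³, so a = 4.741 × 10^-8 cm = 0.4741 nm.
Nearest neighbors lie along the body diagonal with √3·a = 8r, so r = 0.2165 × a = 0.103 nm.

0.103 nm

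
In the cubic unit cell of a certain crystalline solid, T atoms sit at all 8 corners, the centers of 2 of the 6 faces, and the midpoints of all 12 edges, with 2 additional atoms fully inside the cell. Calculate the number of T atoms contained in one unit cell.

Corner atoms are shared by 8 cells (1/8 each), face atoms by 2 (1/2 each), edge atoms by 4 (1/4 each), interior atoms are unshared.
Net atoms = 8 × 1/8 + 2 × 1/2 + 12 × 1/4 + 2 = 1 + 1 + 3 + 2 = 7.

7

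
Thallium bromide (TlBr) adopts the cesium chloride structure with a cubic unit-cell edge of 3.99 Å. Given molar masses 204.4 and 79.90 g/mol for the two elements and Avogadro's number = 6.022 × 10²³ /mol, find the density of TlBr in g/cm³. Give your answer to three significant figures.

The cesium chloride structure contains Z = 1 formula unit per cell; M(TlBr) = 204.4 + 79.90 = 284.3 g/mol.
a³ = (3.990 × 10^-8 cm)³ = 6.352 × 10^-23 cm³.
ρ = 1 × 284.3 / (6.022 × 10²³ × 6.352 × 10^-23) = 7.432 g/cm³.

7.43 g/cm³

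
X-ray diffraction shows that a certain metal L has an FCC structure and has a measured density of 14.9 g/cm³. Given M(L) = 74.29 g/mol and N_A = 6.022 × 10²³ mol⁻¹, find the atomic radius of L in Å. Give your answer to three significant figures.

For an FCC cell (Z = 4), a³ = Z·M/(N_A·ρ) = 4 × 74.29 / (6.022 × 10²³ × 14.90) = 3.312 × 10^-23 cm³, so a = 3.211 × 10^-8 cm = 3.211 Å.
Atoms touch along the face diagonal, so √2·a = 4r, so r = 0.3536 × a = 1.14 Å.

1.14 Å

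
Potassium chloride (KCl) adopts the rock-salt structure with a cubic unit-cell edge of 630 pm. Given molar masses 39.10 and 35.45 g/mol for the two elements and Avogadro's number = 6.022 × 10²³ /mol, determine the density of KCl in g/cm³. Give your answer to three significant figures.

The rock-salt structure contains Z = 4 formula units per cell; M(KCl) = 39.10 + 35.45 = 74.55 g/mol.
a³ = (6.300 × 10^-8 cm)³ = 2.500 × 10^-22 cm³.
ρ = 4 × 74.55 / (6.022 × 10²³ × 2.500 × 10^-22) = 1.980 g/cm³.

1.98 g/cm³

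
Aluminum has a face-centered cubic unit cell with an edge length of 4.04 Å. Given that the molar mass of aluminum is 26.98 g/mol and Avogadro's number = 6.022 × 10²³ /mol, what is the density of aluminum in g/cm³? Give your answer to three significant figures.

2.72 g/cm³

An FCC unit cell contains Z = 4 atoms.
Cell volume: a³ = (4.04 Å)³ = (4.040 × 10^-8 cm)³ = 6.594 × 10^-23 cm³.
ρ = Z·M/(N_A·a³) = 4 × 26.98 / (6.022 × 10²³ × 6.594 × 10^-23) = 2.718 g/cm³.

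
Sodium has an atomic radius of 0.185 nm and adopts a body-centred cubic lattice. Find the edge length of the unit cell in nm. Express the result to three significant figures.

In a BCC lattice, atoms touch along the body diagonal, so √3·a = 4r.
a = 4r/√3 = 4 × 0.185 / 1.7321 = 0.427 nm.

0.427 nm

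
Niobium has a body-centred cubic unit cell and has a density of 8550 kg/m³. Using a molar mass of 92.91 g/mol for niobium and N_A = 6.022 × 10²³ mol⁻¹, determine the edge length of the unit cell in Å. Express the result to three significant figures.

With Z = 2 atoms per BCC cell, a³ = Z·M/(N_A·ρ) = 2 × 92.91 / (6.022 × 10²³ × 8.550 g/cm³) = 3.609 × 10^-23 cm³.
a = (3.609 × 10^-23)^(1/3) = 3.305 × 10^-8 cm = 3.30 Å.

3.30 Å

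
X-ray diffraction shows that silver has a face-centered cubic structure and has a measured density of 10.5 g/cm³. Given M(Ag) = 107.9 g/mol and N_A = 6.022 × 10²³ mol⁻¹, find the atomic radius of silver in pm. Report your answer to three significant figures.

144 pm

For an FCC cell (Z = 4), a³ = Z·M/(N_A·ρ) = 4 × 107.9 / (6.022 × 10²³ × 10.50) = 6.826 × 10^-23 cm³, so a = 4.087 × 10^-8 cm = 408.7 pm.
Atoms touch along the face diagonal, so √2·a = 4r, so r = 0.3536 × a = 144 pm.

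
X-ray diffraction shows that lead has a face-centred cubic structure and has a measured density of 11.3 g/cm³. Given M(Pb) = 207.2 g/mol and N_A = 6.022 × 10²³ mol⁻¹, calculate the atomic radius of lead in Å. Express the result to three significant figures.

For an FCC cell (Z = 4), a³ = Z·M/(N_A·ρ) = 4 × 207.2 / (6.022 × 10²³ × 11.30) = 1.218 × 10^-22 cm³, so a = 4.957 × 10^-8 cm = 4.957 Å.
Atoms touch along the face diagonal, so √2·a = 4r, so r = 0.3536 × a = 1.75 Å.

1.75 Å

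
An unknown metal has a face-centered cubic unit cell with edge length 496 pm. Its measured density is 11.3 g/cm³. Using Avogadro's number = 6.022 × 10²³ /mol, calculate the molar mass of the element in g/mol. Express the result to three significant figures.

208 g/mol

An FCC cell has Z = 4 atoms; a = 4.960 × 10^-8 cm.
M = ρ·N_A·a³/Z = 11.3 × 6.022 × 10²³ × 1.220 × 10^-22 / 4 = 208 g/mol.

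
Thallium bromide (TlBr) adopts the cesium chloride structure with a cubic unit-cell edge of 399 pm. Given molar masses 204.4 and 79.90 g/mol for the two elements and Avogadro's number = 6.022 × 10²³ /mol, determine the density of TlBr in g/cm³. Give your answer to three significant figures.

The cesium chloride structure contains Z = 1 formula unit per cell; M(TlBr) = 204.4 + 79.90 = 284.3 g/mol.
a³ = (3.990 × 10^-8 cm)³ = 6.352 × 10^-23 cm³.
ρ = 1 × 284.3 / (6.022 × 10²³ × 6.352 × 10^-23) = 7.432 g/cm³.

7.43 g/cm³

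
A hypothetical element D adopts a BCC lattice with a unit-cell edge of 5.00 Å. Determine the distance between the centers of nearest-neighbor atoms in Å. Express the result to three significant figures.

4.33 Å

In a BCC structure, atoms touch along the body diagonal, so √3·a = 4r; the nearest-neighbor distance equals 2r = 0.8660·a.
d = 0.8660 × 5.00 = 4.33 Å.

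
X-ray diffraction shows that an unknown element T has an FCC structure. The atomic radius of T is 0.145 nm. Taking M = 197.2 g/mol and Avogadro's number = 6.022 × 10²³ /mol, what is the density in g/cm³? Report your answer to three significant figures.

19.0 g/cm³

In an FCC lattice, atoms touch along the face diagonal, so √2·a = 4r, giving a = 0.4101 nm = 4.101 × 10^-8 cm.
With Z = 4, ρ = Z·M/(N_A·a³) = 4 × 197.2 / (6.022 × 10²³ × 6.898 × 10^-23) = 18.99 g/cm³.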